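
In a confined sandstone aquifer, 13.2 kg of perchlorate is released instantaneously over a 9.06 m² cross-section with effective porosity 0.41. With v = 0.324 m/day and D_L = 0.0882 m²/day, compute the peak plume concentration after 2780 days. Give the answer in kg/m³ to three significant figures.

The peak of an instantaneous 1D plume sits at x = vt; there the Gaussian factor is 1 and C_max = M/(n_e·A·√(4πDt)), where n_e·A is the pore area the mass is dissolved in.
√(4πDt) = √(4π × 0.0882 × 2780) = 55.51 m, so C_max = 13.2/(0.41 × 9.06 × 55.51) = 0.0640 kg/m³.

0.0640 kg/m³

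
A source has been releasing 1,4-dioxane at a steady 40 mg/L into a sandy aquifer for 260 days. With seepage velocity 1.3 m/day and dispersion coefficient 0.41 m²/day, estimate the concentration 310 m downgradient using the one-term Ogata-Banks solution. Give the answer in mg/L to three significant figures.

38.9 mg/L

For a continuous step input, C/C₀ ≈ ½·erfc((x−vt)/(2√(Dt))).
vt = 1.3 × 260 = 338 m and 2√(Dt) = 2√(0.41 × 260) = 20.65 m.
Argument (x−vt)/(2√(Dt)) = (310 − 338)/20.65 = -1.356; ½·erfc(-1.356) = 0.9724.
C = 40 × 0.9724 = 38.9 mg/L.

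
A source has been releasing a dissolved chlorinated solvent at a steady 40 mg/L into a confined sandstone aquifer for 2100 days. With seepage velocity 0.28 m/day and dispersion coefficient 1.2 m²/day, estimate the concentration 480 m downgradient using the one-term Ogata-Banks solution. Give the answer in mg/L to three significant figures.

For a continuous step input, C/C₀ ≈ ½·erfc((x−vt)/(2√(Dt))).
vt = 0.28 × 2100 = 588 m and 2√(Dt) = 2√(1.2 × 2100) = 100.4 m.
Argument (x−vt)/(2√(Dt)) = (480 − 588)/100.4 = -1.076; ½·erfc(-1.076) = 0.9360.
C = 40 × 0.9360 = 37.4 mg/L.

37.4 mg/L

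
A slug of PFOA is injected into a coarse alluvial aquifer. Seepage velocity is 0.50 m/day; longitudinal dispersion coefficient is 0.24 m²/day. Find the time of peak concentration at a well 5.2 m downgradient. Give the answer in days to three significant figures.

9.48 days

For the 1D instantaneous-source solution, setting ∂C/∂t = 0 at fixed x gives v²t² + 2Dt − x² = 0, so t = (√(D² + v²x²) − D)/v².
√(D² + v²x²) = √(0.24² + 0.50² × 5.2²) = 2.611; v² = 0.25.
t = (2.611 − 0.24)/0.25 = 9.48 days (vs. the pure-advection estimate x/v = 10.4 d).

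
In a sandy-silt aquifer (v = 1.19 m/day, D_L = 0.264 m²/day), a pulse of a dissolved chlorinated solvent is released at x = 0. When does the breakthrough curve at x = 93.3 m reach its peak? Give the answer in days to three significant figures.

78.2 days

For the 1D instantaneous-source solution, setting ∂C/∂t = 0 at fixed x gives v²t² + 2Dt − x² = 0, so t = (√(D² + v²x²) − D)/v².
√(D² + v²x²) = √(0.264² + 1.19² × 93.3²) = 111.0; v² = 1.4161.
t = (111.0 − 0.264)/1.4161 = 78.2 days (vs. the pure-advection estimate x/v = 78.4 d).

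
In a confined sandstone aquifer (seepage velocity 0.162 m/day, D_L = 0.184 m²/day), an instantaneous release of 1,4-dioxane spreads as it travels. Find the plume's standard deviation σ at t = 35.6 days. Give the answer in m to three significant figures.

3.62 m

Dispersive spreading gives a Gaussian with σ² = 2Dt; advection only shifts the center.
σ = √(2 × 0.184 × 35.6) = 3.62 m.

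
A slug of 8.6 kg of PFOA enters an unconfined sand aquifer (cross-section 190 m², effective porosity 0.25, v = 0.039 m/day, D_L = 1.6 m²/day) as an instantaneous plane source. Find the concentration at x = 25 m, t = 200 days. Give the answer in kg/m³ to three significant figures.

For an instantaneous plane source, C(x,t) = M/(n_e·A·√(4πDt)) · exp(−(x−vt)²/(4Dt)), with n_e·A the pore (flow) area.
Plume center vt = 0.039 × 200 = 7.8 m, so the well at 25 m is 17.2 m downgradient of the peak.
√(4πDt) = 63.41 m, giving peak height M/(n_e·A·√(4πDt)) = 8.6/(0.25 × 190 × 63.41) = 0.002855 kg/m³.
(x−vt)²/(4Dt) = (17.2)²/(4 × 1.6 × 200) = 0.2311; exp(−0.2311) = 0.7937.
C = 0.002855 × 0.7937 = 0.00227 kg/m³.

0.00227 kg/m³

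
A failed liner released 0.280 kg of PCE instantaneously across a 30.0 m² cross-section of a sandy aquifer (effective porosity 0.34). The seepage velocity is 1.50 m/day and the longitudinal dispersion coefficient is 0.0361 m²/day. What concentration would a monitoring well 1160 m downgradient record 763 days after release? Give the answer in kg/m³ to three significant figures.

For an instantaneous plane source, C(x,t) = M/(n_e·A·√(4πDt)) · exp(−(x−vt)²/(4Dt)), with n_e·A the pore (flow) area.
Plume center vt = 1.50 × 763 = 1144.5 m, so the well at 1160 m is 15.5 m downgradient of the peak.
√(4πDt) = 18.60 m, giving peak height M/(n_e·A·√(4πDt)) = 0.280/(0.34 × 30.0 × 18.60) = 0.001476 kg/m³.
(x−vt)²/(4Dt) = (15.5)²/(4 × 0.0361 × 763) = 2.181; exp(−2.181) = 0.1129.
C = 0.001476 × 0.1129 = 0.000167 kg/m³.

0.000167 kg/m³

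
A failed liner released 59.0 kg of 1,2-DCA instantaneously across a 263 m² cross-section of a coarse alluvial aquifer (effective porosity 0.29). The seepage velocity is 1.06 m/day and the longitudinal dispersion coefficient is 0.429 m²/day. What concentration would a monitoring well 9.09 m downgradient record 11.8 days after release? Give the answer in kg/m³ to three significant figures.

0.0545 kg/m³

For an instantaneous plane source, C(x,t) = M/(n_e·A·√(4πDt)) · exp(−(x−vt)²/(4Dt)), with n_e·A the pore (flow) area.
Plume center vt = 1.06 × 11.8 = 12.508 m, so the well at 9.09 m is 3.418 m upgradient of the peak.
√(4πDt) = 7.976 m, giving peak height M/(n_e·A·√(4πDt)) = 59.0/(0.29 × 263 × 7.976) = 0.09699 kg/m³.
(x−vt)²/(4Dt) = (-3.418)²/(4 × 0.429 × 11.8) = 0.5770; exp(−0.5770) = 0.5616.
C = 0.09699 × 0.5616 = 0.0545 kg/m³.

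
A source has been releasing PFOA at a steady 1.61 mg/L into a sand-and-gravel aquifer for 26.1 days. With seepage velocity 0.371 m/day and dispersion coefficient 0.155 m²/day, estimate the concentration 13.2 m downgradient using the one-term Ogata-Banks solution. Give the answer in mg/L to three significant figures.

0.174 mg/L

For a continuous step input, C/C₀ ≈ ½·erfc((x−vt)/(2√(Dt))).
vt = 0.371 × 26.1 = 9.6831 m and 2√(Dt) = 2√(0.155 × 26.1) = 4.023 m.
Argument (x−vt)/(2√(Dt)) = (13.2 − 9.6831)/4.023 = 0.8742; ½·erfc(0.8742) = 0.1082.
C = 1.61 × 0.1082 = 0.174 mg/L.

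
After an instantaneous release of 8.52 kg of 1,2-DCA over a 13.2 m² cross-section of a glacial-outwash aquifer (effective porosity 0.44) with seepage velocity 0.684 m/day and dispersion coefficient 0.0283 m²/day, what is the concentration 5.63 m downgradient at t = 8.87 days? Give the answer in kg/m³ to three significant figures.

0.683 kg/m³

For an instantaneous plane source, C(x,t) = M/(n_e·A·√(4πDt)) · exp(−(x−vt)²/(4Dt)), with n_e·A the pore (flow) area.
Plume center vt = 0.684 × 8.87 = 6.06708 m, so the well at 5.63 m is 0.43708 m upgradient of the peak.
√(4πDt) = 1.776 m, giving peak height M/(n_e·A·√(4πDt)) = 8.52/(0.44 × 13.2 × 1.776) = 0.8260 kg/m³.
(x−vt)²/(4Dt) = (-0.43708)²/(4 × 0.0283 × 8.87) = 0.1903; exp(−0.1903) = 0.8267.
C = 0.8260 × 0.8267 = 0.683 kg/m³.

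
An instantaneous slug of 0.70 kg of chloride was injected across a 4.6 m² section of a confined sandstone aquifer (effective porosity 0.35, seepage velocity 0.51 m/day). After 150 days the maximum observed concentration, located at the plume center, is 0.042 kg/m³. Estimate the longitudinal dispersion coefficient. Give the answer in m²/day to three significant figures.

0.0569 m²/day

At the plume center C_max = M/(n_e·A·√(4πDt)), so D = M²/(4πt·(n_e·A·C_max)²).
n_e·A·C_max = 0.35 × 4.6 × 0.042 = 0.06762 kg/m.
D = 0.70²/(4π × 150 × 0.06762²) = 0.0569 m²/day.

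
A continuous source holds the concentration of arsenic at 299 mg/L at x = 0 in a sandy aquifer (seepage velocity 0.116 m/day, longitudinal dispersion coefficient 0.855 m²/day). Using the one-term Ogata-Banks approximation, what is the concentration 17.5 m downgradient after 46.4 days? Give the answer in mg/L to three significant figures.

26.0 mg/L

For a continuous step input, C/C₀ ≈ ½·erfc((x−vt)/(2√(Dt))).
vt = 0.116 × 46.4 = 5.3824 m and 2√(Dt) = 2√(0.855 × 46.4) = 12.60 m.
Argument (x−vt)/(2√(Dt)) = (17.5 − 5.3824)/12.60 = 0.9617; ½·erfc(0.9617) = 0.08691.
C = 299 × 0.08691 = 26.0 mg/L.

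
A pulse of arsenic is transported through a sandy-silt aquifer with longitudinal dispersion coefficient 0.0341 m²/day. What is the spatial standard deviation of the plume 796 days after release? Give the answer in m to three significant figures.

Dispersive spreading gives a Gaussian with σ² = 2Dt; advection only shifts the center.
σ = √(2 × 0.0341 × 796) = 7.37 m.

7.37 m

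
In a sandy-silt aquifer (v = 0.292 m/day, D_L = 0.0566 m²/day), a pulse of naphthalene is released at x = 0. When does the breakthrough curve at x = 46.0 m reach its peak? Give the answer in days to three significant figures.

For the 1D instantaneous-source solution, setting ∂C/∂t = 0 at fixed x gives v²t² + 2Dt − x² = 0, so t = (√(D² + v²x²) − D)/v².
√(D² + v²x²) = √(0.0566² + 0.292² × 46.0²) = 13.43; v² = 0.085264.
t = (13.43 − 0.0566)/0.085264 = 157 days (vs. the pure-advection estimate x/v = 158 d).

157 days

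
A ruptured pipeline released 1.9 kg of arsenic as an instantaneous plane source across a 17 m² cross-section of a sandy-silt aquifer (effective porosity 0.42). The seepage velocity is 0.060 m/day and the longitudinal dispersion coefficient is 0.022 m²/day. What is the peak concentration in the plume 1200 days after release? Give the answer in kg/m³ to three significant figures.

0.0146 kg/m³

The peak of an instantaneous 1D plume sits at x = vt; there the Gaussian factor is 1 and C_max = M/(n_e·A·√(4πDt)), where n_e·A is the pore area the mass is dissolved in.
√(4πDt) = √(4π × 0.022 × 1200) = 18.21 m, so C_max = 1.9/(0.42 × 17 × 18.21) = 0.0146 kg/m³.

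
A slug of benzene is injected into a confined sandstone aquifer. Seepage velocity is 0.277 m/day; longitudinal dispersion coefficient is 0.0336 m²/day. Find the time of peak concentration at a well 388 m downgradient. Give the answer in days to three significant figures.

1400 days

For the 1D instantaneous-source solution, setting ∂C/∂t = 0 at fixed x gives v²t² + 2Dt − x² = 0, so t = (√(D² + v²x²) − D)/v².
√(D² + v²x²) = √(0.0336² + 0.277² × 388²) = 107.5; v² = 0.076729.
t = (107.5 − 0.0336)/0.076729 = 1400 days (vs. the pure-advection estimate x/v = 1400 d).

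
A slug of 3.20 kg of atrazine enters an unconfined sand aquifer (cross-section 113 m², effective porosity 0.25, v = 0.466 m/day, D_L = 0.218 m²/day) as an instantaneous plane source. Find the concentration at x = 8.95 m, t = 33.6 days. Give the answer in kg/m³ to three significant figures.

0.00254 kg/m³

For an instantaneous plane source, C(x,t) = M/(n_e·A·√(4πDt)) · exp(−(x−vt)²/(4Dt)), with n_e·A the pore (flow) area.
Plume center vt = 0.466 × 33.6 = 15.6576 m, so the well at 8.95 m is 6.7076 m upgradient of the peak.
√(4πDt) = 9.594 m, giving peak height M/(n_e·A·√(4πDt)) = 3.20/(0.25 × 113 × 9.594) = 0.01181 kg/m³.
(x−vt)²/(4Dt) = (-6.7076)²/(4 × 0.218 × 33.6) = 1.536; exp(−1.536) = 0.2152.
C = 0.01181 × 0.2152 = 0.00254 kg/m³.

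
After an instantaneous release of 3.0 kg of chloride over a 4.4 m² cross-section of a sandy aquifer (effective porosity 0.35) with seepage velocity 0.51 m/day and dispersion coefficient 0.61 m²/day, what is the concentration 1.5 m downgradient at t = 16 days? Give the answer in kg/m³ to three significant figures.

0.0565 kg/m³

For an instantaneous plane source, C(x,t) = M/(n_e·A·√(4πDt)) · exp(−(x−vt)²/(4Dt)), with n_e·A the pore (flow) area.
Plume center vt = 0.51 × 16 = 8.16 m, so the well at 1.5 m is 6.66 m upgradient of the peak.
√(4πDt) = 11.07 m, giving peak height M/(n_e·A·√(4πDt)) = 3.0/(0.35 × 4.4 × 11.07) = 0.1760 kg/m³.
(x−vt)²/(4Dt) = (-6.66)²/(4 × 0.61 × 16) = 1.136; exp(−1.136) = 0.3211.
C = 0.1760 × 0.3211 = 0.0565 kg/m³.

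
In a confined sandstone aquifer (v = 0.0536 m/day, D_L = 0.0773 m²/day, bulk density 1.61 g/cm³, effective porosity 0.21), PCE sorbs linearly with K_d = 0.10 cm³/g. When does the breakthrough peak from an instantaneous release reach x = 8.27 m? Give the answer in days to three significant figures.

Retardation factor R = 1 + ρ_b·K_d/n = 1 + 1.61 × 0.10/0.21 = 1.767.
Sorption retards both mechanisms: v_R = v/R = 0.03033 m/day, D_R = D/R = 0.04375 m²/day.
Peak time from v_R²t² + 2D_R t − x² = 0: t = (√(D_R² + v_R²x²) − D_R)/v_R².
√(D_R² + v_R²x²) = √(0.04375² + 0.03033² × 8.27²) = 0.2546; v_R² = 0.0009199.
t = (0.2546 − 0.04375)/0.0009199 = 229 days.

229 days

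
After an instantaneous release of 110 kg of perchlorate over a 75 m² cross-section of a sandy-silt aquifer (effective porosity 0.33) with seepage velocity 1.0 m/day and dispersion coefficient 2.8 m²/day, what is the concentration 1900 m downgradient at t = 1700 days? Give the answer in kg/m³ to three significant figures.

For an instantaneous plane source, C(x,t) = M/(n_e·A·√(4πDt)) · exp(−(x−vt)²/(4Dt)), with n_e·A the pore (flow) area.
Plume center vt = 1.0 × 1700 = 1700 m, so the well at 1900 m is 200 m downgradient of the peak.
√(4πDt) = 244.6 m, giving peak height M/(n_e·A·√(4πDt)) = 110/(0.33 × 75 × 244.6) = 0.01817 kg/m³.
(x−vt)²/(4Dt) = (200)²/(4 × 2.8 × 1700) = 2.101; exp(−2.101) = 0.1223.
C = 0.01817 × 0.1223 = 0.00222 kg/m³.

0.00222 kg/m³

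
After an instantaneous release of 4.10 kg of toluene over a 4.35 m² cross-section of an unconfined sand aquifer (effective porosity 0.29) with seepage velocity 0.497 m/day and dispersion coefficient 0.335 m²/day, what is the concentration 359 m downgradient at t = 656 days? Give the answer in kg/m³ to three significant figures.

For an instantaneous plane source, C(x,t) = M/(n_e·A·√(4πDt)) · exp(−(x−vt)²/(4Dt)), with n_e·A the pore (flow) area.
Plume center vt = 0.497 × 656 = 326.032 m, so the well at 359 m is 32.968 m downgradient of the peak.
√(4πDt) = 52.55 m, giving peak height M/(n_e·A·√(4πDt)) = 4.10/(0.29 × 4.35 × 52.55) = 0.06185 kg/m³.
(x−vt)²/(4Dt) = (32.968)²/(4 × 0.335 × 656) = 1.236; exp(−1.236) = 0.2905.
C = 0.06185 × 0.2905 = 0.0180 kg/m³.

0.0180 kg/m³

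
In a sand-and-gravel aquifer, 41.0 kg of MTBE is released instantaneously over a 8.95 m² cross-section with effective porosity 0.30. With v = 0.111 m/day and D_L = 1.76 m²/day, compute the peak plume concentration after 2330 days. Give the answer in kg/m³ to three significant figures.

The peak of an instantaneous 1D plume sits at x = vt; there the Gaussian factor is 1 and C_max = M/(n_e·A·√(4πDt)), where n_e·A is the pore area the mass is dissolved in.
√(4πDt) = √(4π × 1.76 × 2330) = 227.0 m, so C_max = 41.0/(0.30 × 8.95 × 227.0) = 0.0673 kg/m³.

0.0673 kg/m³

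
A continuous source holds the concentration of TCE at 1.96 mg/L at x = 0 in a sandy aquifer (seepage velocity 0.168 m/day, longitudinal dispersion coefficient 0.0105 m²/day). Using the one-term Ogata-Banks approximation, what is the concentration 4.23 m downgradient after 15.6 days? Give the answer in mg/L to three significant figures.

0.00483 mg/L

For a continuous step input, C/C₀ ≈ ½·erfc((x−vt)/(2√(Dt))).
vt = 0.168 × 15.6 = 2.6208 m and 2√(Dt) = 2√(0.0105 × 15.6) = 0.8094 m.
Argument (x−vt)/(2√(Dt)) = (4.23 − 2.6208)/0.8094 = 1.988; ½·erfc(1.988) = 0.002466.
C = 1.96 × 0.002466 = 0.00483 mg/L.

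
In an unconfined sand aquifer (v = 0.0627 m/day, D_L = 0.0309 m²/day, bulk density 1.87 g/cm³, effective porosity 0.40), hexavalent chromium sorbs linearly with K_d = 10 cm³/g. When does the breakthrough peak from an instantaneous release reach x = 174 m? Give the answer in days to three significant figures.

132000 days

Retardation factor R = 1 + ρ_b·K_d/n = 1 + 1.87 × 10/0.40 = 47.75.
Sorption retards both mechanisms: v_R = v/R = 0.001313 m/day, D_R = D/R = 0.0006471 m²/day.
Peak time from v_R²t² + 2D_R t − x² = 0: t = (√(D_R² + v_R²x²) − D_R)/v_R².
√(D_R² + v_R²x²) = √(0.0006471² + 0.001313² × 174²) = 0.2285; v_R² = 1.724e-06.
t = (0.2285 − 0.0006471)/1.724e-06 = 132000 days.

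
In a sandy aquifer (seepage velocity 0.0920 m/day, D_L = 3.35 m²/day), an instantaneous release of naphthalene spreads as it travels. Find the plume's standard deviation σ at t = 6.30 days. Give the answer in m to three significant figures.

Dispersive spreading gives a Gaussian with σ² = 2Dt; advection only shifts the center.
σ = √(2 × 3.35 × 6.30) = 6.50 m.

6.50 m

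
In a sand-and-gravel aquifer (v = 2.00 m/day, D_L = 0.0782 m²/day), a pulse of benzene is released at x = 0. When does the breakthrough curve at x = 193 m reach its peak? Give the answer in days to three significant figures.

For the 1D instantaneous-source solution, setting ∂C/∂t = 0 at fixed x gives v²t² + 2Dt − x² = 0, so t = (√(D² + v²x²) − D)/v².
√(D² + v²x²) = √(0.0782² + 2.00² × 193²) = 386.0; v² = 4.
t = (386.0 − 0.0782)/4 = 96.5 days (vs. the pure-advection estimate x/v = 96.5 d).

96.5 days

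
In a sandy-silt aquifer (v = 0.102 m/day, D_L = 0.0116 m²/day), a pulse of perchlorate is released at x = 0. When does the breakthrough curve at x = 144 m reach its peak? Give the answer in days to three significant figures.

1410 days

For the 1D instantaneous-source solution, setting ∂C/∂t = 0 at fixed x gives v²t² + 2Dt − x² = 0, so t = (√(D² + v²x²) − D)/v².
√(D² + v²x²) = √(0.0116² + 0.102² × 144²) = 14.69; v² = 0.010404.
t = (14.69 − 0.0116)/0.010404 = 1410 days (vs. the pure-advection estimate x/v = 1410 d).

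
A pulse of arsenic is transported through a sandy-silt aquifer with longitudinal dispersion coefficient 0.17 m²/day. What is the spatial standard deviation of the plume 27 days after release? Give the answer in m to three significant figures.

3.03 m

Dispersive spreading gives a Gaussian with σ² = 2Dt; advection only shifts the center.
σ = √(2 × 0.17 × 27) = 3.03 m.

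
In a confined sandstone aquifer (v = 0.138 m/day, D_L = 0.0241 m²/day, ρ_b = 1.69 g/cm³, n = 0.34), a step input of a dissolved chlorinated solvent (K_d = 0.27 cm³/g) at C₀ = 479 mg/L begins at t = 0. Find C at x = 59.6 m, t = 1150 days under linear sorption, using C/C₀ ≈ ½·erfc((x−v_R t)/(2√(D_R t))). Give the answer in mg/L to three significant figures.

457 mg/L

Retardation factor R = 1 + ρ_b·K_d/n = 1 + 1.69 × 0.27/0.34 = 2.342.
Sorption retards both mechanisms: v_R = v/R = 0.05892 m/day, D_R = D/R = 0.01029 m²/day.
v_R·t = 0.05892 × 1150 = 67.758 m; 2√(D_R t) = 6.880 m; argument = (59.6 − 67.758)/6.880 = -1.186.
C = C₀ × ½·erfc(-1.186) = 479 × 0.9533 = 457 mg/L.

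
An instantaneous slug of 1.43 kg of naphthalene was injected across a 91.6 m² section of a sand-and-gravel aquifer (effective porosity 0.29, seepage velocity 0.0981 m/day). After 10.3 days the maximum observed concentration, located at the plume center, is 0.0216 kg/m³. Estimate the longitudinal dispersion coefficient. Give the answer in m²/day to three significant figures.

At the plume center C_max = M/(n_e·A·√(4πDt)), so D = M²/(4πt·(n_e·A·C_max)²).
n_e·A·C_max = 0.29 × 91.6 × 0.0216 = 0.5738 kg/m.
D = 1.43²/(4π × 10.3 × 0.5738²) = 0.0480 m²/day.

0.0480 m²/day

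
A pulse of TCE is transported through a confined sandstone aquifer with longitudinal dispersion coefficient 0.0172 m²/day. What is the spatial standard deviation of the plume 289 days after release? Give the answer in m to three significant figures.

3.15 m

Dispersive spreading gives a Gaussian with σ² = 2Dt; advection only shifts the center.
σ = √(2 × 0.0172 × 289) = 3.15 m.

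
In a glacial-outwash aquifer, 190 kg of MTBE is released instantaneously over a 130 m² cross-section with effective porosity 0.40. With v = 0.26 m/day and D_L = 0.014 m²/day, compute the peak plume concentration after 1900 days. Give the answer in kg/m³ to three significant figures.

The peak of an instantaneous 1D plume sits at x = vt; there the Gaussian factor is 1 and C_max = M/(n_e·A·√(4πDt)), where n_e·A is the pore area the mass is dissolved in.
√(4πDt) = √(4π × 0.014 × 1900) = 18.28 m, so C_max = 190/(0.40 × 130 × 18.28) = 0.200 kg/m³.

0.200 kg/m³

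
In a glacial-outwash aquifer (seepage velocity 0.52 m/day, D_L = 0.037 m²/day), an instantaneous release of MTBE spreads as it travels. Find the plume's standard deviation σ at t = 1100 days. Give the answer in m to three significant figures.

9.02 m

Dispersive spreading gives a Gaussian with σ² = 2Dt; advection only shifts the center.
σ = √(2 × 0.037 × 1100) = 9.02 m.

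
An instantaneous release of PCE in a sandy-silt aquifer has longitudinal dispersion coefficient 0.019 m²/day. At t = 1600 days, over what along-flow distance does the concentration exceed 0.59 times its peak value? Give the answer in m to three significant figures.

The plume is Gaussian with σ = √(2Dt) = √(2 × 0.019 × 1600) = 7.797 m.
C/C_peak = exp(−Δx²/(2σ²)) = 0.59 ⇒ Δx = σ·√(−2 ln 0.59) = 7.797 × 1.027 = 8.008 m.
Width = 2Δx = 16.0 m.

16.0 m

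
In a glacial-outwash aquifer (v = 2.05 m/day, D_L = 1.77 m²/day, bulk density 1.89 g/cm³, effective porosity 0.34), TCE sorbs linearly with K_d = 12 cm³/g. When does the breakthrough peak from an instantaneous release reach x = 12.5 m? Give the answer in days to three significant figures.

Retardation factor R = 1 + ρ_b·K_d/n = 1 + 1.89 × 12/0.34 = 67.71.
Sorption retards both mechanisms: v_R = v/R = 0.03028 m/day, D_R = D/R = 0.02614 m²/day.
Peak time from v_R²t² + 2D_R t − x² = 0: t = (√(D_R² + v_R²x²) − D_R)/v_R².
√(D_R² + v_R²x²) = √(0.02614² + 0.03028² × 12.5²) = 0.3794; v_R² = 0.0009169.
t = (0.3794 − 0.02614)/0.0009169 = 385 days.

385 days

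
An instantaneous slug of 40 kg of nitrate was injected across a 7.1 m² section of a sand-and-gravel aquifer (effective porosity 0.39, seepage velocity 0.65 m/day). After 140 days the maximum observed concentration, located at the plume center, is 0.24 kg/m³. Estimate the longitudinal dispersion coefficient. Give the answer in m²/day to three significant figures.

2.06 m²/day

At the plume center C_max = M/(n_e·A·√(4πDt)), so D = M²/(4πt·(n_e·A·C_max)²).
n_e·A·C_max = 0.39 × 7.1 × 0.24 = 0.6646 kg/m.
D = 40²/(4π × 140 × 0.6646²) = 2.06 m²/day.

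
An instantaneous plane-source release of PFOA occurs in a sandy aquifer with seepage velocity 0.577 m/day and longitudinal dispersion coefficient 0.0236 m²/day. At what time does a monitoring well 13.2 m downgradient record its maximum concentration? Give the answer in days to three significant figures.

22.8 days

For the 1D instantaneous-source solution, setting ∂C/∂t = 0 at fixed x gives v²t² + 2Dt − x² = 0, so t = (√(D² + v²x²) − D)/v².
√(D² + v²x²) = √(0.0236² + 0.577² × 13.2²) = 7.616; v² = 0.332929.
t = (7.616 − 0.0236)/0.332929 = 22.8 days (vs. the pure-advection estimate x/v = 22.9 d).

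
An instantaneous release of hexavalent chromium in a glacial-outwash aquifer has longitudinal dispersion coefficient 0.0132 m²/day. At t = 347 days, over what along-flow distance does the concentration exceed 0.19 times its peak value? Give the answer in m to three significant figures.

The plume is Gaussian with σ = √(2Dt) = √(2 × 0.0132 × 347) = 3.027 m.
C/C_peak = exp(−Δx²/(2σ²)) = 0.19 ⇒ Δx = σ·√(−2 ln 0.19) = 3.027 × 1.822 = 5.515 m.
Width = 2Δx = 11.0 m.

11.0 m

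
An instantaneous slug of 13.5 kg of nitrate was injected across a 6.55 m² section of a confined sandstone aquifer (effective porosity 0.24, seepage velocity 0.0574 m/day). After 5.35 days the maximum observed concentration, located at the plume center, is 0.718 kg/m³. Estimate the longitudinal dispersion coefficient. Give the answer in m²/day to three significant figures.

2.13 m²/day

At the plume center C_max = M/(n_e·A·√(4πDt)), so D = M²/(4πt·(n_e·A·C_max)²).
n_e·A·C_max = 0.24 × 6.55 × 0.718 = 1.129 kg/m.
D = 13.5²/(4π × 5.35 × 1.129²) = 2.13 m²/day.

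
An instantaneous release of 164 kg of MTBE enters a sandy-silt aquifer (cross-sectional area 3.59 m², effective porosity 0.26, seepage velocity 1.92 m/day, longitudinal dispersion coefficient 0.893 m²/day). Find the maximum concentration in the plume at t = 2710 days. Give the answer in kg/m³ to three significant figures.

The peak of an instantaneous 1D plume sits at x = vt; there the Gaussian factor is 1 and C_max = M/(n_e·A·√(4πDt)), where n_e·A is the pore area the mass is dissolved in.
√(4πDt) = √(4π × 0.893 × 2710) = 174.4 m, so C_max = 164/(0.26 × 3.59 × 174.4) = 1.01 kg/m³.

1.01 kg/m³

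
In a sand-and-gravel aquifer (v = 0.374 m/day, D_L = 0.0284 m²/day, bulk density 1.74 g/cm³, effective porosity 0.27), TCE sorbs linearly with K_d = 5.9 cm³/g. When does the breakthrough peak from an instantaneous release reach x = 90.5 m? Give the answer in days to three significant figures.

9430 days

Retardation factor R = 1 + ρ_b·K_d/n = 1 + 1.74 × 5.9/0.27 = 39.02.
Sorption retards both mechanisms: v_R = v/R = 0.009585 m/day, D_R = D/R = 0.0007278 m²/day.
Peak time from v_R²t² + 2D_R t − x² = 0: t = (√(D_R² + v_R²x²) − D_R)/v_R².
√(D_R² + v_R²x²) = √(0.0007278² + 0.009585² × 90.5²) = 0.8674; v_R² = 9.187e-05.
t = (0.8674 − 0.0007278)/9.187e-05 = 9430 days.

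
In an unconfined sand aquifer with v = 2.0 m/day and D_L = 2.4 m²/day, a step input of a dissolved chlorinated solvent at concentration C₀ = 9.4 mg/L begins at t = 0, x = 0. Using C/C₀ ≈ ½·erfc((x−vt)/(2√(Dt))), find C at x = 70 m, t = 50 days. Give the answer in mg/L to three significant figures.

9.15 mg/L

For a continuous step input, C/C₀ ≈ ½·erfc((x−vt)/(2√(Dt))).
vt = 2.0 × 50 = 100 m and 2√(Dt) = 2√(2.4 × 50) = 21.91 m.
Argument (x−vt)/(2√(Dt)) = (70 − 100)/21.91 = -1.369; ½·erfc(-1.369) = 0.9736.
C = 9.4 × 0.9736 = 9.15 mg/L.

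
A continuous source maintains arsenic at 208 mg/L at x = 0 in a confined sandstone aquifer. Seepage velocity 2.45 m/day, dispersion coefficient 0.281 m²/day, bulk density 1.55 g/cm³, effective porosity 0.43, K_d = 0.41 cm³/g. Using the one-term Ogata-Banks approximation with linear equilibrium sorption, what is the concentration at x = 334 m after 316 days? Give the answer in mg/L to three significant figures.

1.13 mg/L

Retardation factor R = 1 + ρ_b·K_d/n = 1 + 1.55 × 0.41/0.43 = 2.478.
Sorption retards both mechanisms: v_R = v/R = 0.9887 m/day, D_R = D/R = 0.1134 m²/day.
v_R·t = 0.9887 × 316 = 312.4292 m; 2√(D_R t) = 11.97 m; argument = (334 − 312.4292)/11.97 = 1.802.
C = C₀ × ½·erfc(1.802) = 208 × 0.005411 = 1.13 mg/L.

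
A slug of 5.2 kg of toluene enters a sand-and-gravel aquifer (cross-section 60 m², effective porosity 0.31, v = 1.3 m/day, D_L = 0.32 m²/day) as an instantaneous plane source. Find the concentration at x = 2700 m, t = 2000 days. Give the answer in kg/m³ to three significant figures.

6.27e-05 kg/m³

For an instantaneous plane source, C(x,t) = M/(n_e·A·√(4πDt)) · exp(−(x−vt)²/(4Dt)), with n_e·A the pore (flow) area.
Plume center vt = 1.3 × 2000 = 2600 m, so the well at 2700 m is 100 m downgradient of the peak.
√(4πDt) = 89.68 m, giving peak height M/(n_e·A·√(4πDt)) = 5.2/(0.31 × 60 × 89.68) = 0.003117 kg/m³.
(x−vt)²/(4Dt) = (100)²/(4 × 0.32 × 2000) = 3.906; exp(−3.906) = 0.02012.
C = 0.003117 × 0.02012 = 6.27e-05 kg/m³.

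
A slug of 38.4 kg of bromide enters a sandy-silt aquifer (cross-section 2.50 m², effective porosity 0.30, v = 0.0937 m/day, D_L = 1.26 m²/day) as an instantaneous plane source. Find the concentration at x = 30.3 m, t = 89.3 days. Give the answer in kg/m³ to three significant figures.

0.468 kg/m³

For an instantaneous plane source, C(x,t) = M/(n_e·A·√(4πDt)) · exp(−(x−vt)²/(4Dt)), with n_e·A the pore (flow) area.
Plume center vt = 0.0937 × 89.3 = 8.36741 m, so the well at 30.3 m is 21.93259 m downgradient of the peak.
√(4πDt) = 37.60 m, giving peak height M/(n_e·A·√(4πDt)) = 38.4/(0.30 × 2.50 × 37.60) = 1.362 kg/m³.
(x−vt)²/(4Dt) = (21.93259)²/(4 × 1.26 × 89.3) = 1.069; exp(−1.069) = 0.3434.
C = 1.362 × 0.3434 = 0.468 kg/m³.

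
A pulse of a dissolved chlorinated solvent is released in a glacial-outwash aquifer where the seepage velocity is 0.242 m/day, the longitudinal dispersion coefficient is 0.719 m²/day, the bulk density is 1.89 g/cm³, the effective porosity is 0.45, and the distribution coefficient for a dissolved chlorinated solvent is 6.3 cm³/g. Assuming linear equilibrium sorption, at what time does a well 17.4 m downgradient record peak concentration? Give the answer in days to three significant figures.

Retardation factor R = 1 + ρ_b·K_d/n = 1 + 1.89 × 6.3/0.45 = 27.46.
Sorption retards both mechanisms: v_R = v/R = 0.008813 m/day, D_R = D/R = 0.02618 m²/day.
Peak time from v_R²t² + 2D_R t − x² = 0: t = (√(D_R² + v_R²x²) − D_R)/v_R².
√(D_R² + v_R²x²) = √(0.02618² + 0.008813² × 17.4²) = 0.1556; v_R² = 7.767e-05.
t = (0.1556 − 0.02618)/7.767e-05 = 1670 days.

1670 days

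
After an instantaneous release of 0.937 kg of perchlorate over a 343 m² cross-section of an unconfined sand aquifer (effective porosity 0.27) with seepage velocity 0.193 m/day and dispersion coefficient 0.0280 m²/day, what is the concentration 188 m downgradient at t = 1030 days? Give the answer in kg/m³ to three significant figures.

0.000194 kg/m³

For an instantaneous plane source, C(x,t) = M/(n_e·A·√(4πDt)) · exp(−(x−vt)²/(4Dt)), with n_e·A the pore (flow) area.
Plume center vt = 0.193 × 1030 = 198.79 m, so the well at 188 m is 10.79 m upgradient of the peak.
√(4πDt) = 19.04 m, giving peak height M/(n_e·A·√(4πDt)) = 0.937/(0.27 × 343 × 19.04) = 0.0005314 kg/m³.
(x−vt)²/(4Dt) = (-10.79)²/(4 × 0.0280 × 1030) = 1.009; exp(−1.009) = 0.3646.
C = 0.0005314 × 0.3646 = 0.000194 kg/m³.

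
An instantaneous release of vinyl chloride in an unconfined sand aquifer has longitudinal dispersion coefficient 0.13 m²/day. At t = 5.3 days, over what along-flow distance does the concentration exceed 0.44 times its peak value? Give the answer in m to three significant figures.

3.01 m

The plume is Gaussian with σ = √(2Dt) = √(2 × 0.13 × 5.3) = 1.174 m.
C/C_peak = exp(−Δx²/(2σ²)) = 0.44 ⇒ Δx = σ·√(−2 ln 0.44) = 1.174 × 1.281 = 1.504 m.
Width = 2Δx = 3.01 m.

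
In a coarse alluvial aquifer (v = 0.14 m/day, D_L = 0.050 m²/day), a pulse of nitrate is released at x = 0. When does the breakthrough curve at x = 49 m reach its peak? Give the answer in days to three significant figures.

347 days

For the 1D instantaneous-source solution, setting ∂C/∂t = 0 at fixed x gives v²t² + 2Dt − x² = 0, so t = (√(D² + v²x²) − D)/v².
√(D² + v²x²) = √(0.050² + 0.14² × 49²) = 6.860; v² = 0.0196.
t = (6.860 − 0.050)/0.0196 = 347 days (vs. the pure-advection estimate x/v = 350 d).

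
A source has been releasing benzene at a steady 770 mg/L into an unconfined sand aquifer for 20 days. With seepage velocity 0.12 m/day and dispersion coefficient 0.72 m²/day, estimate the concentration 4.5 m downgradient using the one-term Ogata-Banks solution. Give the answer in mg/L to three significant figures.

268 mg/L

For a continuous step input, C/C₀ ≈ ½·erfc((x−vt)/(2√(Dt))).
vt = 0.12 × 20 = 2.4 m and 2√(Dt) = 2√(0.72 × 20) = 7.589 m.
Argument (x−vt)/(2√(Dt)) = (4.5 − 2.4)/7.589 = 0.2767; ½·erfc(0.2767) = 0.3478.
C = 770 × 0.3478 = 268 mg/L.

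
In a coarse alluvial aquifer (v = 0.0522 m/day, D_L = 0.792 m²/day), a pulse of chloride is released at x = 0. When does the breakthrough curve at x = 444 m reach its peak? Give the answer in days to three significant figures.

For the 1D instantaneous-source solution, setting ∂C/∂t = 0 at fixed x gives v²t² + 2Dt − x² = 0, so t = (√(D² + v²x²) − D)/v².
√(D² + v²x²) = √(0.792² + 0.0522² × 444²) = 23.19; v² = 0.00272484.
t = (23.19 − 0.792)/0.00272484 = 8220 days (vs. the pure-advection estimate x/v = 8510 d).

8220 days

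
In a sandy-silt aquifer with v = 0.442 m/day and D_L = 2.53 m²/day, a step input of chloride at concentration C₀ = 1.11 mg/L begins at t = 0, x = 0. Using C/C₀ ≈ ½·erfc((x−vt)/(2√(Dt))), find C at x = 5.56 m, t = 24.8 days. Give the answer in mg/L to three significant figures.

0.761 mg/L

For a continuous step input, C/C₀ ≈ ½·erfc((x−vt)/(2√(Dt))).
vt = 0.442 × 24.8 = 10.9616 m and 2√(Dt) = 2√(2.53 × 24.8) = 15.84 m.
Argument (x−vt)/(2√(Dt)) = (5.56 − 10.9616)/15.84 = -0.3410; ½·erfc(-0.3410) = 0.6852.
C = 1.11 × 0.6852 = 0.761 mg/L.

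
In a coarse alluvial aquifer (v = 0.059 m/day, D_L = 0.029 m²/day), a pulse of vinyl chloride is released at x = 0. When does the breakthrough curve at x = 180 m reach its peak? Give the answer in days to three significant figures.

3040 days

For the 1D instantaneous-source solution, setting ∂C/∂t = 0 at fixed x gives v²t² + 2Dt − x² = 0, so t = (√(D² + v²x²) − D)/v².
√(D² + v²x²) = √(0.029² + 0.059² × 180²) = 10.62; v² = 0.003481.
t = (10.62 − 0.029)/0.003481 = 3040 days (vs. the pure-advection estimate x/v = 3050 d).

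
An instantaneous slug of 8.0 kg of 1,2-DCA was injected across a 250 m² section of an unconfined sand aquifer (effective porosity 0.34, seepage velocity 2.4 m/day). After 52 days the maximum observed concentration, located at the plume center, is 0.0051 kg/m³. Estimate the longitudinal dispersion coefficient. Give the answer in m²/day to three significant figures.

0.521 m²/day

At the plume center C_max = M/(n_e·A·√(4πDt)), so D = M²/(4πt·(n_e·A·C_max)²).
n_e·A·C_max = 0.34 × 250 × 0.0051 = 0.4335 kg/m.
D = 8.0²/(4π × 52 × 0.4335²) = 0.521 m²/day.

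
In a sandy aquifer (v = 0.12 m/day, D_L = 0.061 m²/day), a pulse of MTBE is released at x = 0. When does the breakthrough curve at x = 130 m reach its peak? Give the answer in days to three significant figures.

1080 days

For the 1D instantaneous-source solution, setting ∂C/∂t = 0 at fixed x gives v²t² + 2Dt − x² = 0, so t = (√(D² + v²x²) − D)/v².
√(D² + v²x²) = √(0.061² + 0.12² × 130²) = 15.60; v² = 0.0144.
t = (15.60 − 0.061)/0.0144 = 1080 days (vs. the pure-advection estimate x/v = 1080 d).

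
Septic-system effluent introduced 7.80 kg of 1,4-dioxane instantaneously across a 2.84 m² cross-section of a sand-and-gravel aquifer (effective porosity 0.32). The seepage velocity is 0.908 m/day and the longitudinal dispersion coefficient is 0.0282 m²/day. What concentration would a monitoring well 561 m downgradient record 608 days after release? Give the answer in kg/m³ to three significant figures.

For an instantaneous plane source, C(x,t) = M/(n_e·A·√(4πDt)) · exp(−(x−vt)²/(4Dt)), with n_e·A the pore (flow) area.
Plume center vt = 0.908 × 608 = 552.064 m, so the well at 561 m is 8.936 m downgradient of the peak.
√(4πDt) = 14.68 m, giving peak height M/(n_e·A·√(4πDt)) = 7.80/(0.32 × 2.84 × 14.68) = 0.5847 kg/m³.
(x−vt)²/(4Dt) = (8.936)²/(4 × 0.0282 × 608) = 1.164; exp(−1.164) = 0.3122.
C = 0.5847 × 0.3122 = 0.183 kg/m³.

0.183 kg/m³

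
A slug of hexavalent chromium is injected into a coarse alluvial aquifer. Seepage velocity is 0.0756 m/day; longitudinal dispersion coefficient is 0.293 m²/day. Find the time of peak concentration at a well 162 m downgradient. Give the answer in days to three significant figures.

For the 1D instantaneous-source solution, setting ∂C/∂t = 0 at fixed x gives v²t² + 2Dt − x² = 0, so t = (√(D² + v²x²) − D)/v².
√(D² + v²x²) = √(0.293² + 0.0756² × 162²) = 12.25; v² = 0.00571536.
t = (12.25 − 0.293)/0.00571536 = 2090 days (vs. the pure-advection estimate x/v = 2140 d).

2090 days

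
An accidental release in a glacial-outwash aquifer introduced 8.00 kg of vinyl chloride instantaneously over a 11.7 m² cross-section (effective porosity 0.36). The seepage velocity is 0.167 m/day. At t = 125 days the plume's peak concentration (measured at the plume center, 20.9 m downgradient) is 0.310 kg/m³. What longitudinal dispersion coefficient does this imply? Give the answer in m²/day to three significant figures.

At the plume center C_max = M/(n_e·A·√(4πDt)), so D = M²/(4πt·(n_e·A·C_max)²).
n_e·A·C_max = 0.36 × 11.7 × 0.310 = 1.306 kg/m.
D = 8.00²/(4π × 125 × 1.306²) = 0.0239 m²/day.

0.0239 m²/day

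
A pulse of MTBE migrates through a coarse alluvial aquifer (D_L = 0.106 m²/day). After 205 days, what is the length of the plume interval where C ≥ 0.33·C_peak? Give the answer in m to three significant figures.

19.6 m

The plume is Gaussian with σ = √(2Dt) = √(2 × 0.106 × 205) = 6.592 m.
C/C_peak = exp(−Δx²/(2σ²)) = 0.33 ⇒ Δx = σ·√(−2 ln 0.33) = 6.592 × 1.489 = 9.815 m.
Width = 2Δx = 19.6 m.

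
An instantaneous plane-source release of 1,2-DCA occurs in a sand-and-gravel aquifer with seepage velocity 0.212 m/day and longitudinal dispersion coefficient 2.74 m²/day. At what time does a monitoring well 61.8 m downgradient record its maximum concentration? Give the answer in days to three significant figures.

237 days

For the 1D instantaneous-source solution, setting ∂C/∂t = 0 at fixed x gives v²t² + 2Dt − x² = 0, so t = (√(D² + v²x²) − D)/v².
√(D² + v²x²) = √(2.74² + 0.212² × 61.8²) = 13.39; v² = 0.044944.
t = (13.39 − 2.74)/0.044944 = 237 days (vs. the pure-advection estimate x/v = 292 d).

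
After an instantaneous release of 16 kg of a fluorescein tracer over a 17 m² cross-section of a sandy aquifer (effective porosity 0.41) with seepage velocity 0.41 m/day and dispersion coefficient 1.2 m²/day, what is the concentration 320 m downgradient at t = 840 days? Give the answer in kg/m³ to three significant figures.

0.0176 kg/m³

For an instantaneous plane source, C(x,t) = M/(n_e·A·√(4πDt)) · exp(−(x−vt)²/(4Dt)), with n_e·A the pore (flow) area.
Plume center vt = 0.41 × 840 = 344.4 m, so the well at 320 m is 24.4 m upgradient of the peak.
√(4πDt) = 112.5 m, giving peak height M/(n_e·A·√(4πDt)) = 16/(0.41 × 17 × 112.5) = 0.02040 kg/m³.
(x−vt)²/(4Dt) = (-24.4)²/(4 × 1.2 × 840) = 0.1477; exp(−0.1477) = 0.8627.
C = 0.02040 × 0.8627 = 0.0176 kg/m³.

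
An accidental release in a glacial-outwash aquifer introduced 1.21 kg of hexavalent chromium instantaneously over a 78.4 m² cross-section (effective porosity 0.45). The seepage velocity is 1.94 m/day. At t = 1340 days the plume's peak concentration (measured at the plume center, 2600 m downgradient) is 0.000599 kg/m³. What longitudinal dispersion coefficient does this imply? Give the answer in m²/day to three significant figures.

0.195 m²/day

At the plume center C_max = M/(n_e·A·√(4πDt)), so D = M²/(4πt·(n_e·A·C_max)²).
n_e·A·C_max = 0.45 × 78.4 × 0.000599 = 0.02113 kg/m.
D = 1.21²/(4π × 1340 × 0.02113²) = 0.195 m²/day.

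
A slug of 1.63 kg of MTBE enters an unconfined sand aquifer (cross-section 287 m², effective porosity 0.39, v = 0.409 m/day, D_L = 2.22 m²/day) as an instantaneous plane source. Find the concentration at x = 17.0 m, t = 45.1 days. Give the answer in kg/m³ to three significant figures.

For an instantaneous plane source, C(x,t) = M/(n_e·A·√(4πDt)) · exp(−(x−vt)²/(4Dt)), with n_e·A the pore (flow) area.
Plume center vt = 0.409 × 45.1 = 18.4459 m, so the well at 17.0 m is 1.4459 m upgradient of the peak.
√(4πDt) = 35.47 m, giving peak height M/(n_e·A·√(4πDt)) = 1.63/(0.39 × 287 × 35.47) = 0.0004106 kg/m³.
(x−vt)²/(4Dt) = (-1.4459)²/(4 × 2.22 × 45.1) = 0.005220; exp(−0.005220) = 0.9948.
C = 0.0004106 × 0.9948 = 0.000408 kg/m³.

0.000408 kg/m³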